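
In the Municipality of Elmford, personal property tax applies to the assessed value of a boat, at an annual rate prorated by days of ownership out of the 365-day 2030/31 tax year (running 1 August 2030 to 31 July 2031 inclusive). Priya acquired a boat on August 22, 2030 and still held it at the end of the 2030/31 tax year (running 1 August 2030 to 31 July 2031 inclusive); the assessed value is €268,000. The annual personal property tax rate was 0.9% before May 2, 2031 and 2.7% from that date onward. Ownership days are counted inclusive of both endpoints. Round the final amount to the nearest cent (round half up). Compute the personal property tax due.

€3,475.92

August 22, 2030 – May 1, 2031: 253 days at 0.9% → €268,000 × 0.9% × 253/365 = €1,671.8795
May 2 – July 31, 2031: 91 days at 2.7% → €268,000 × 2.7% × 91/365 = €1,804.0438
Total = €3,475.9233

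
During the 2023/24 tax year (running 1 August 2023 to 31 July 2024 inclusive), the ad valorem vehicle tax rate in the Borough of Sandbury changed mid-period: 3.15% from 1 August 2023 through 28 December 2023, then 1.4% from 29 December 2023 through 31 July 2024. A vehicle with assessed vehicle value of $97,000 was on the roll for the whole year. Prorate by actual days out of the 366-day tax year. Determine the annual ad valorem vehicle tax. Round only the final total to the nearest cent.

$2,053.70

1 August – 28 December 2023: 150 days at 3.15% → $97,000 × 3.15% × 150/366 = $1,252.2541
29 December 2023 – 31 July 2024: 216 days at 1.4% → $97,000 × 1.4% × 216/366 = $801.4426
Total = $2,053.6967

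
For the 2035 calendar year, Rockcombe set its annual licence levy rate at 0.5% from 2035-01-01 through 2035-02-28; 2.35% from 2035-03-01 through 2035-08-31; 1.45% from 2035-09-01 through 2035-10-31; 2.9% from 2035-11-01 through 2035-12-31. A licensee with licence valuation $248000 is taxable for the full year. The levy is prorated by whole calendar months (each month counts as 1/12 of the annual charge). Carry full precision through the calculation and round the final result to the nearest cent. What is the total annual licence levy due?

$4918.67

2035-01-01 to 2035-02-28: 2 months at 0.5% → $248000 × 0.5% × 2/12 = $206.6667
2035-03-01 to 2035-08-31: 6 months at 2.35% → $248000 × 2.35% × 6/12 = $2914.0000
2035-09-01 to 2035-10-31: 2 months at 1.45% → $248000 × 1.45% × 2/12 = $599.3333
2035-11-01 to 2035-12-31: 2 months at 2.9% → $248000 × 2.9% × 2/12 = $1198.6667
Total = $4918.6667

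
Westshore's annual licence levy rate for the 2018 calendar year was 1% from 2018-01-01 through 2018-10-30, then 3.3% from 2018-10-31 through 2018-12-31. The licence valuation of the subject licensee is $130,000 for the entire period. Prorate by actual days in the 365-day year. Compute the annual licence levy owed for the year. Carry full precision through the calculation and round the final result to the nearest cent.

$1,807.89

2018-01-01 to 2018-10-30: 303 days at 1% → $130,000 × 1% × 303/365 = $1,079.1781
2018-10-31 to 2018-12-31: 62 days at 3.3% → $130,000 × 3.3% × 62/365 = $728.7123
Total = $1,807.8904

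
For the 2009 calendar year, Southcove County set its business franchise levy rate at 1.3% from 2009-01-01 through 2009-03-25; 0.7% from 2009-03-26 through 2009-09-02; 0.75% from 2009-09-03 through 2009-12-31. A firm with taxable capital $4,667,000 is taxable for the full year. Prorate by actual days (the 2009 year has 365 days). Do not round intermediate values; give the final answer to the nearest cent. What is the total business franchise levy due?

$39,880.47

2009-01-01 to 2009-03-25: 84 days at 1.3% → $4,667,000 × 1.3% × 84/365 = $13,962.6411
2009-03-26 to 2009-09-02: 161 days at 0.7% → $4,667,000 × 0.7% × 161/365 = $14,410.1616
2009-09-03 to 2009-12-31: 120 days at 0.75% → $4,667,000 × 0.75% × 120/365 = $11,507.6712
Total = $39,880.4740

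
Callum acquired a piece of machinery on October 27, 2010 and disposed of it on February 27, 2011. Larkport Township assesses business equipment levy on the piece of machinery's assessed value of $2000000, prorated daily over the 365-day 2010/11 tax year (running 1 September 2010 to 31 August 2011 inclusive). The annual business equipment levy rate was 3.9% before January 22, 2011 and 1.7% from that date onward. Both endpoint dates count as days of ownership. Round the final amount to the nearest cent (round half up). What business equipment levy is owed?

$22038.36

October 27, 2010 – January 21, 2011: 87 days at 3.9% → $2000000 × 3.9% × 87/365 = $18591.7808
January 22 – February 27, 2011: 37 days at 1.7% → $2000000 × 1.7% × 37/365 = $3446.5753
Total = $22038.3562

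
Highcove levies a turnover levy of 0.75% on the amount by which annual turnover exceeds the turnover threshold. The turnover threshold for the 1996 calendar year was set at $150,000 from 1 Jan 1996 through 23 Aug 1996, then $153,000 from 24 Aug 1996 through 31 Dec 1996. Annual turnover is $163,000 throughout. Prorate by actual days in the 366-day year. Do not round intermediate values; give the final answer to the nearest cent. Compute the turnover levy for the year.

1 Jan – 23 Aug 1996: 236 days, exemption $150,000 → ($163,000 − $150,000) × 0.75% × 236/366 = $62.8689
24 Aug – 31 Dec 1996: 130 days, exemption $153,000 → ($163,000 − $153,000) × 0.75% × 130/366 = $26.6393
Total = $89.5082

$89.51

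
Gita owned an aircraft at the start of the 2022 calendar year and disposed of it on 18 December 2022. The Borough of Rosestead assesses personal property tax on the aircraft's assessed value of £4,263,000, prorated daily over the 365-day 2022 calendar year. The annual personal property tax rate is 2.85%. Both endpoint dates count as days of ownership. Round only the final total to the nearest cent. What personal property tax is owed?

£117,168.26

Days held (1 January – 18 December 2022): 352 out of 365
Tax = £4,263,000 × 2.85% × 352/365 = £117,168.2630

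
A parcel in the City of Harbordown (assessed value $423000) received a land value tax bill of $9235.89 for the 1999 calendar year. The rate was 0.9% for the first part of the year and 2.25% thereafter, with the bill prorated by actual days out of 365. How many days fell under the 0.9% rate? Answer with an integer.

Let d = days at the first rate; then 365 − d days at the second rate.
$423000 × [0.9%·d + 2.25%·(365−d)] / 365 = $9235.89
Solving gives d = 18, so the new rate took effect on 19 Jan 1999.

18 days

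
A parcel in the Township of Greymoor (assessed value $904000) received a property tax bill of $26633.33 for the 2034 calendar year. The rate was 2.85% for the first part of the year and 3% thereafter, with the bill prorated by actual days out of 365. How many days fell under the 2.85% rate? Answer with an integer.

131 days

Let d = days at the first rate; then 365 − d days at the second rate.
$904000 × [2.85%·d + 3%·(365−d)] / 365 = $26633.33
Solving gives d = 131, so the new rate took effect on 12 May 2034.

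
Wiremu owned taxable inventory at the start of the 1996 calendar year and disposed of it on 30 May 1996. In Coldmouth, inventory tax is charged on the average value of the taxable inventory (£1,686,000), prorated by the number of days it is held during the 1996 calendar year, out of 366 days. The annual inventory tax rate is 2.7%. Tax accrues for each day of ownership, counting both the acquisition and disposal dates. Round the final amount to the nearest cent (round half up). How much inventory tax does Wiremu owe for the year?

£18,780.93

Days held (1 January – 30 May 1996): 151 out of 366
Tax = £1,686,000 × 2.7% × 151/366 = £18,780.9344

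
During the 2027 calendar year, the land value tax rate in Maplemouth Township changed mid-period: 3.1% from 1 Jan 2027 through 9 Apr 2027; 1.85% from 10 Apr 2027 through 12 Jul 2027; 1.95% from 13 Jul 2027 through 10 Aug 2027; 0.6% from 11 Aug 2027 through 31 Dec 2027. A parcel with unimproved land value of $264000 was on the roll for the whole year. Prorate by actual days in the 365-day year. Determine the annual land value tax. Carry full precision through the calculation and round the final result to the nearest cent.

$4507.17

1 Jan – 9 Apr 2027: 99 days at 3.1% → $264000 × 3.1% × 99/365 = $2219.7699
10 Apr – 12 Jul 2027: 94 days at 1.85% → $264000 × 1.85% × 94/365 = $1257.7973
13 Jul – 10 Aug 2027: 29 days at 1.95% → $264000 × 1.95% × 29/365 = $409.0192
11 Aug – 31 Dec 2027: 143 days at 0.6% → $264000 × 0.6% × 143/365 = $620.5808
Total = $4507.1671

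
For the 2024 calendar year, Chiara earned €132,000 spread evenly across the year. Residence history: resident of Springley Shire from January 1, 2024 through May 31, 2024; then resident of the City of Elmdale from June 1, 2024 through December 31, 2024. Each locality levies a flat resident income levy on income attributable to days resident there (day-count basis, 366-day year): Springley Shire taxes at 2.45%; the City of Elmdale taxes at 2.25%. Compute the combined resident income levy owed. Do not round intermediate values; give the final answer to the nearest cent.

Springley Shire, January 1 – May 31, 2024: 152 days → €132,000 × 2.45% × 152/366 = €1,343.0820
The City of Elmdale, June 1 – December 31, 2024: 214 days → €132,000 × 2.25% × 214/366 = €1,736.5574
Total = €3,079.6393

€3,079.64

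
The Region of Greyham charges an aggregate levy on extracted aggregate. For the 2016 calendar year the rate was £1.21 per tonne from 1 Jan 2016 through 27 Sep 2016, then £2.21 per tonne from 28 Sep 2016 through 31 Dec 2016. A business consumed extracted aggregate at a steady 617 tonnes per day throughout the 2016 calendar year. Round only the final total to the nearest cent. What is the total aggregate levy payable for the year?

£331,859.62

1 Jan – 27 Sep 2016: 271 days × 617 tonnes/day = 167,207 tonnes at £1.21/tonne → £202,320.47
28 Sep – 31 Dec 2016: 95 days × 617 tonnes/day = 58,615 tonnes at £2.21/tonne → £129,539.15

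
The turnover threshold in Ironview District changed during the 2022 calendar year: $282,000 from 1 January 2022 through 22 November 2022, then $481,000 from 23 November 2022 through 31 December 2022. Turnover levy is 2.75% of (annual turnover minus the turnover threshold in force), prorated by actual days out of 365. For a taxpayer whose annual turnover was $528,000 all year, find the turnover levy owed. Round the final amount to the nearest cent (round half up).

1 January – 22 November 2022: 326 days, exemption $282,000 → ($528,000 − $282,000) × 2.75% × 326/365 = $6,042.1644
23 November – 31 December 2022: 39 days, exemption $481,000 → ($528,000 − $481,000) × 2.75% × 39/365 = $138.1027
Total = $6,180.2671

$6,180.27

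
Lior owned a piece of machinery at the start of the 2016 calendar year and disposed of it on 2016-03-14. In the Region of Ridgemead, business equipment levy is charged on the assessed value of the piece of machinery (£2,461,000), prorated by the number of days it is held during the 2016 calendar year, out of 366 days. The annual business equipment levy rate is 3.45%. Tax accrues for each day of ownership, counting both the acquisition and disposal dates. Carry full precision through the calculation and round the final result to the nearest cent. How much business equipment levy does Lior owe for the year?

Days held (2016-01-01 to 2016-03-14): 74 out of 366
Tax = £2,461,000 × 3.45% × 74/366 = £17,166.4836

£17,166.48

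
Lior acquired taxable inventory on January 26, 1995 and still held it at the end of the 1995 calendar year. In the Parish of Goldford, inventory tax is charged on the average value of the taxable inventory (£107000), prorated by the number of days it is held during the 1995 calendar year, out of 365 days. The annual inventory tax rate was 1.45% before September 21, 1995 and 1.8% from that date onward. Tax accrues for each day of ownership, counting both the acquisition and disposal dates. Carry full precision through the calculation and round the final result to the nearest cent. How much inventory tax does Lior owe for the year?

£1549.89

January 26 – September 20, 1995: 238 days at 1.45% → £107000 × 1.45% × 238/365 = £1011.6630
September 21 – December 31, 1995: 102 days at 1.8% → £107000 × 1.8% × 102/365 = £538.2247
Total = £1549.8877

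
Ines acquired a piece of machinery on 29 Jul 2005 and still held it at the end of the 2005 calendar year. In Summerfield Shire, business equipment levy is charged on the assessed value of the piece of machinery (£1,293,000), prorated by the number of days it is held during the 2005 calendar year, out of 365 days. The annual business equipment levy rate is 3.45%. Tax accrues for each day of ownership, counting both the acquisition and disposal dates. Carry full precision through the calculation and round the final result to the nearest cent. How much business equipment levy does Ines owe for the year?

£19,065.55

Days held (29 Jul – 31 Dec 2005): 156 out of 365
Tax = £1,293,000 × 3.45% × 156/365 = £19,065.5507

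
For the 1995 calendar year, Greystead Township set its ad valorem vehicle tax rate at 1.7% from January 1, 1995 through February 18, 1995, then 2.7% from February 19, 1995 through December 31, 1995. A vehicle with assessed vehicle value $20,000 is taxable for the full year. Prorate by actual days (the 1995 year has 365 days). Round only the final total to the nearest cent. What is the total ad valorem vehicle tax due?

$513.15

January 1 – February 18, 1995: 49 days at 1.7% → $20,000 × 1.7% × 49/365 = $45.6438
February 19 – December 31, 1995: 316 days at 2.7% → $20,000 × 2.7% × 316/365 = $467.5068
Total = $513.1507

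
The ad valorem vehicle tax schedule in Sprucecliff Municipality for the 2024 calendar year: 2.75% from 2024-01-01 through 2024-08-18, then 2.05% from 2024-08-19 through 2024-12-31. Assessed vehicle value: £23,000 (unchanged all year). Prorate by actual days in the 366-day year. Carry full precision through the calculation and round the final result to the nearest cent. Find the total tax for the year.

2024-01-01 to 2024-08-18: 231 days at 2.75% → £23,000 × 2.75% × 231/366 = £399.2008
2024-08-19 to 2024-12-31: 135 days at 2.05% → £23,000 × 2.05% × 135/366 = £173.9139
Total = £573.1148

£573.11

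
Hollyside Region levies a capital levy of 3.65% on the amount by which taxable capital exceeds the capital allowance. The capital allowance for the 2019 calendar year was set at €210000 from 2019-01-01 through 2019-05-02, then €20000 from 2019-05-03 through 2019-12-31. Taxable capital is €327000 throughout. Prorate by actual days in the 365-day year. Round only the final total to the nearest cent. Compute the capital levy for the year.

€8887.50

2019-01-01 to 2019-05-02: 122 days, exemption €210000 → (€327000 − €210000) × 3.65% × 122/365 = €1427.4000
2019-05-03 to 2019-12-31: 243 days, exemption €20000 → (€327000 − €20000) × 3.65% × 243/365 = €7460.1000
Total = €8887.5000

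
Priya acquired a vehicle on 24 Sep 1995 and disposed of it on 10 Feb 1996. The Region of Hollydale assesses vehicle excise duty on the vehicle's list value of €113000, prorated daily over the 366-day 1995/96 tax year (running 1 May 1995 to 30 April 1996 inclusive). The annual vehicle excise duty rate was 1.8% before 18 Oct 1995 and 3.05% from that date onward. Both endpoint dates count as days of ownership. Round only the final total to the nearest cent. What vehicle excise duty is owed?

24 Sep – 17 Oct 1995: 24 days at 1.8% → €113000 × 1.8% × 24/366 = €133.3770
18 Oct 1995 – 10 Feb 1996: 116 days at 3.05% → €113000 × 3.05% × 116/366 = €1092.3333
Total = €1225.7104

€1225.71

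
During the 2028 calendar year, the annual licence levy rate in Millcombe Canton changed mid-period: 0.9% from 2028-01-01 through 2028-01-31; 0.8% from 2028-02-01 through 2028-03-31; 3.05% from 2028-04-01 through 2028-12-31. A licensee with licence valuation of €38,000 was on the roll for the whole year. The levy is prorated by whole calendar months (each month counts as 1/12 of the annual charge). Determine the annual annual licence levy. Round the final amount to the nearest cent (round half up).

2028-01-01 to 2028-01-31: 1 month at 0.9% → €38,000 × 0.9% × 1/12 = €28.5000
2028-02-01 to 2028-03-31: 2 months at 0.8% → €38,000 × 0.8% × 2/12 = €50.6667
2028-04-01 to 2028-12-31: 9 months at 3.05% → €38,000 × 3.05% × 9/12 = €869.2500
Total = €948.4167

€948.42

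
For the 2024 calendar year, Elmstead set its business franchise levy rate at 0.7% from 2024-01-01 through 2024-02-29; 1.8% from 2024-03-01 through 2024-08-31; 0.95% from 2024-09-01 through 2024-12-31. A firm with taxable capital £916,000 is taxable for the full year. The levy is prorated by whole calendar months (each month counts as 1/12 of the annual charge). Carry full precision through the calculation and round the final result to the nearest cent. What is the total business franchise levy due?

£12,213.33

2024-01-01 to 2024-02-29: 2 months at 0.7% → £916,000 × 0.7% × 2/12 = £1,068.6667
2024-03-01 to 2024-08-31: 6 months at 1.8% → £916,000 × 1.8% × 6/12 = £8,244.0000
2024-09-01 to 2024-12-31: 4 months at 0.95% → £916,000 × 0.95% × 4/12 = £2,900.6667
Total = £12,213.3333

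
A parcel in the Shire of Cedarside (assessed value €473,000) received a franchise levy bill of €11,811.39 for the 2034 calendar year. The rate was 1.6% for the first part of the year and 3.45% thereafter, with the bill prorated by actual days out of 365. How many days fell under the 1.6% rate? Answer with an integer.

188 days

Let d = days at the first rate; then 365 − d days at the second rate.
€473,000 × [1.6%·d + 3.45%·(365−d)] / 365 = €11,811.39
Solving gives d = 188, so the new rate took effect on 8 Jul 2034.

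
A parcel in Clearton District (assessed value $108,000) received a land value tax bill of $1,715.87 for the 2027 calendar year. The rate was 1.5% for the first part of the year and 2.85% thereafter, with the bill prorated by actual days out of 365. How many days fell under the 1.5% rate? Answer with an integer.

341 days

Let d = days at the first rate; then 365 − d days at the second rate.
$108,000 × [1.5%·d + 2.85%·(365−d)] / 365 = $1,715.87
Solving gives d = 341, so the new rate took effect on 8 December 2027.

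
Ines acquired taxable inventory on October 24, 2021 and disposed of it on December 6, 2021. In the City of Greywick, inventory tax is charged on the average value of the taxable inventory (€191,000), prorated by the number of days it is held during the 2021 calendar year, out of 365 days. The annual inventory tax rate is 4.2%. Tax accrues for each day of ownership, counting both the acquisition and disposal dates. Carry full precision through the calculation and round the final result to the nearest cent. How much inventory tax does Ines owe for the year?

Days held (October 24 – December 6, 2021): 44 out of 365
Tax = €191,000 × 4.2% × 44/365 = €967.0356

€967.04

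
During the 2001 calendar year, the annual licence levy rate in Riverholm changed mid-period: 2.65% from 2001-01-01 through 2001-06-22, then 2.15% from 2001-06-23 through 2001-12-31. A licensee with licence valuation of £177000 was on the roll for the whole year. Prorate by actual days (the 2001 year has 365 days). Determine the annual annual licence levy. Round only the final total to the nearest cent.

£4224.97

2001-01-01 to 2001-06-22: 173 days at 2.65% → £177000 × 2.65% × 173/365 = £2223.1685
2001-06-23 to 2001-12-31: 192 days at 2.15% → £177000 × 2.15% × 192/365 = £2001.7973
Total = £4224.9658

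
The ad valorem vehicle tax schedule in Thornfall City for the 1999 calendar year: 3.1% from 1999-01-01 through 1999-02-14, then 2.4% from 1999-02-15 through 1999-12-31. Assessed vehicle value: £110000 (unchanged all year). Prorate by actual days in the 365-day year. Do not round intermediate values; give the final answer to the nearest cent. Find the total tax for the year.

1999-01-01 to 1999-02-14: 45 days at 3.1% → £110000 × 3.1% × 45/365 = £420.4110
1999-02-15 to 1999-12-31: 320 days at 2.4% → £110000 × 2.4% × 320/365 = £2314.5205
Total = £2734.9315

£2734.93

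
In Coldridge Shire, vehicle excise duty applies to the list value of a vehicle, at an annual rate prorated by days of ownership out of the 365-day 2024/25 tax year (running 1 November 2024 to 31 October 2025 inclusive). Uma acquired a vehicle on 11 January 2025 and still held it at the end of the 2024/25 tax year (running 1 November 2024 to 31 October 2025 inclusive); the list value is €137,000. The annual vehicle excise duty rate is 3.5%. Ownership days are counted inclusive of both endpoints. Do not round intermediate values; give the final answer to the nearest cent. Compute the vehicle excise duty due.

€3,862.27

Days held (11 January – 31 October 2025): 294 out of 365
Tax = €137,000 × 3.5% × 294/365 = €3,862.2740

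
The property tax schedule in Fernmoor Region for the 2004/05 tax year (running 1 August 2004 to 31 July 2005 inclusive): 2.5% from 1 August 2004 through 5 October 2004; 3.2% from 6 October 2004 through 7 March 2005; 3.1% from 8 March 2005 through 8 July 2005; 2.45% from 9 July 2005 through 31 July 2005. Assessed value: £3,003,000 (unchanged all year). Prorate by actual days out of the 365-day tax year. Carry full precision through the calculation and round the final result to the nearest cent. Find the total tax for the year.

£89,863.75

1 August – 5 October 2004: 66 days at 2.5% → £3,003,000 × 2.5% × 66/365 = £13,575.2055
6 October 2004 – 7 March 2005: 153 days at 3.2% → £3,003,000 × 3.2% × 153/365 = £40,281.3370
8 March – 8 July 2005: 123 days at 3.1% → £3,003,000 × 3.1% × 123/365 = £31,371.0658
9 July – 31 July 2005: 23 days at 2.45% → £3,003,000 × 2.45% × 23/365 = £4,636.1384
Total = £89,863.7466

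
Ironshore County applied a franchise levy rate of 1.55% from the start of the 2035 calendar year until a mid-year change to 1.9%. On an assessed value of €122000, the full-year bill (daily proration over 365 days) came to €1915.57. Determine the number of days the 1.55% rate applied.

Let d = days at the first rate; then 365 − d days at the second rate.
€122000 × [1.55%·d + 1.9%·(365−d)] / 365 = €1915.57
Solving gives d = 344, so the new rate took effect on 11 Dec 2035.

344 days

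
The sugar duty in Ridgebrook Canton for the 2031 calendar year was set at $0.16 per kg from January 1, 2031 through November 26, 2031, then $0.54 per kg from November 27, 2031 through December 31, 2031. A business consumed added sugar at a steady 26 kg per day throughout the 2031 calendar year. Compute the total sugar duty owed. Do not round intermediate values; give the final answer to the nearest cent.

$1864.20

January 1 – November 26, 2031: 330 days × 26 kg/day = 8,580 kg at $0.16/kg → $1372.80
November 27 – December 31, 2031: 35 days × 26 kg/day = 910 kg at $0.54/kg → $491.40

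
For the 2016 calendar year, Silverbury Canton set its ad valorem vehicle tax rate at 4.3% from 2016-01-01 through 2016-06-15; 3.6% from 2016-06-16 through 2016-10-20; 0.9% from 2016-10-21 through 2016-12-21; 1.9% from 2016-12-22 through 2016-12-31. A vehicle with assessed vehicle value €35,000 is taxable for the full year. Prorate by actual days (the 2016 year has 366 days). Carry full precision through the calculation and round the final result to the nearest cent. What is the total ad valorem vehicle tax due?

€1,195.45

2016-01-01 to 2016-06-15: 167 days at 4.3% → €35,000 × 4.3% × 167/366 = €686.7077
2016-06-16 to 2016-10-20: 127 days at 3.6% → €35,000 × 3.6% × 127/366 = €437.2131
2016-10-21 to 2016-12-21: 62 days at 0.9% → €35,000 × 0.9% × 62/366 = €53.3607
2016-12-22 to 2016-12-31: 10 days at 1.9% → €35,000 × 1.9% × 10/366 = €18.1694
Total = €1,195.4508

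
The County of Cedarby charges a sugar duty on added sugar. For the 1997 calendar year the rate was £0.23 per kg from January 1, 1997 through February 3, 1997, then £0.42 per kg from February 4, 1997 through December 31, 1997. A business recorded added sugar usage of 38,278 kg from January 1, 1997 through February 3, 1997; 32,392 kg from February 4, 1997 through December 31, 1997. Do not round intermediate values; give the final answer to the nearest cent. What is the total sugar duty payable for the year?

January 1 – February 3, 1997: 38,278 kg at £0.23/kg → £8,803.94
February 4 – December 31, 1997: 32,392 kg at £0.42/kg → £13,604.64

£22,408.58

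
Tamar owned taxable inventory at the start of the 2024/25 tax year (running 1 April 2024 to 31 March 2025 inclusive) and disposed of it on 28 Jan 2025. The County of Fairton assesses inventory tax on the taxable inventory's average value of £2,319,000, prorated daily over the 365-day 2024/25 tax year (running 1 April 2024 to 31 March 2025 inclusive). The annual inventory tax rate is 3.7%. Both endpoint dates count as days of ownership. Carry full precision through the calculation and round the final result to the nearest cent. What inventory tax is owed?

Days held (1 Apr 2024 – 28 Jan 2025): 303 out of 365
Tax = £2,319,000 × 3.7% × 303/365 = £71,228.2438

£71,228.24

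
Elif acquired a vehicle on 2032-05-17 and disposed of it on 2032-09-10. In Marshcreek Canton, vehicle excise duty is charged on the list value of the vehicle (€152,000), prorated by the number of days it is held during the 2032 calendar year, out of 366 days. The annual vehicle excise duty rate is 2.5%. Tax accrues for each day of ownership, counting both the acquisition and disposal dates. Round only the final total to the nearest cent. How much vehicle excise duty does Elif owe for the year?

€1,214.75

Days held (2032-05-17 to 2032-09-10): 117 out of 366
Tax = €152,000 × 2.5% × 117/366 = €1,214.7541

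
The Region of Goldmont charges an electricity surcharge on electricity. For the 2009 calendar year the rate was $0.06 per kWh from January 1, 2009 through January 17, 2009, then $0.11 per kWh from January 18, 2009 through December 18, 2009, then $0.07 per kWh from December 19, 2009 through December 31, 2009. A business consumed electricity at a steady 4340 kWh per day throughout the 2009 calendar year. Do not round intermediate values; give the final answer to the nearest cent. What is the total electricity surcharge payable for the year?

$168,305.20

January 1 – January 17, 2009: 17 days × 4340 kWh/day = 73,780 kWh at $0.06/kWh → $4,426.80
January 18 – December 18, 2009: 335 days × 4340 kWh/day = 1,453,900 kWh at $0.11/kWh → $159,929.00
December 19 – December 31, 2009: 13 days × 4340 kWh/day = 56,420 kWh at $0.07/kWh → $3,949.40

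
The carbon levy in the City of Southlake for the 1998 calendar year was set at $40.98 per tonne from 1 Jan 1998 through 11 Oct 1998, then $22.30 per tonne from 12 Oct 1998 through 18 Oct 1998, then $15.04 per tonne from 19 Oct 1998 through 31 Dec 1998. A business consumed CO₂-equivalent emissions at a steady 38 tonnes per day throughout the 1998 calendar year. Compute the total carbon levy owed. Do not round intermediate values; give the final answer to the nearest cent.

$490,480.44

1 Jan – 11 Oct 1998: 284 days × 38 tonnes/day = 10,792 tonnes at $40.98/tonne → $442,256.16
12 Oct – 18 Oct 1998: 7 days × 38 tonnes/day = 266 tonnes at $22.30/tonne → $5,931.80
19 Oct – 31 Dec 1998: 74 days × 38 tonnes/day = 2,812 tonnes at $15.04/tonne → $42,292.48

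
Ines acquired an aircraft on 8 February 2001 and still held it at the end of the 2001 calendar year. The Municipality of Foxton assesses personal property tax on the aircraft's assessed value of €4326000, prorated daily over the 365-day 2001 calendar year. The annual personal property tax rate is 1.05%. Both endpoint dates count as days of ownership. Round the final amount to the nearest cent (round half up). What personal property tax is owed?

€40694.03

Days held (8 February – 31 December 2001): 327 out of 365
Tax = €4326000 × 1.05% × 327/365 = €40694.0301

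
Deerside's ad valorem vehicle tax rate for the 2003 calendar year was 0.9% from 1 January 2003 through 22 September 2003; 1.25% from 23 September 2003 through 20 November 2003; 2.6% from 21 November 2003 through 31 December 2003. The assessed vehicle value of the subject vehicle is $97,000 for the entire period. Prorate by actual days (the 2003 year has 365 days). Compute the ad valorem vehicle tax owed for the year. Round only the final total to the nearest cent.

$1,113.11

1 January – 22 September 2003: 265 days at 0.9% → $97,000 × 0.9% × 265/365 = $633.8219
23 September – 20 November 2003: 59 days at 1.25% → $97,000 × 1.25% × 59/365 = $195.9932
21 November – 31 December 2003: 41 days at 2.6% → $97,000 × 2.6% × 41/365 = $283.2932
Total = $1,113.1082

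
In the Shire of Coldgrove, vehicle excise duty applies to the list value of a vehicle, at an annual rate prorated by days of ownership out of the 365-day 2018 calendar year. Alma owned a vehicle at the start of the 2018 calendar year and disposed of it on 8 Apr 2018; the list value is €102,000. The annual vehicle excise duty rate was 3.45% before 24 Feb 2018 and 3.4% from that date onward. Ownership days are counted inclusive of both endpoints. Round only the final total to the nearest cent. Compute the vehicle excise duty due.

€938.68

1 Jan – 23 Feb 2018: 54 days at 3.45% → €102,000 × 3.45% × 54/365 = €520.6192
24 Feb – 8 Apr 2018: 44 days at 3.4% → €102,000 × 3.4% × 44/365 = €418.0603
Total = €938.6795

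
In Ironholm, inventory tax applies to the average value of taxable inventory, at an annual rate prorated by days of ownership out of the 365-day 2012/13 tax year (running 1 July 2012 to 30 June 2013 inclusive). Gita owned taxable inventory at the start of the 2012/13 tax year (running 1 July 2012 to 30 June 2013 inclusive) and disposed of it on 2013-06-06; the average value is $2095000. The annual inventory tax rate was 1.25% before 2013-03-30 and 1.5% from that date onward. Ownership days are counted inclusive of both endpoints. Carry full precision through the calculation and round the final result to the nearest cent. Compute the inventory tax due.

2012-07-01 to 2013-03-29: 272 days at 1.25% → $2095000 × 1.25% × 272/365 = $19515.0685
2013-03-30 to 2013-06-06: 69 days at 1.5% → $2095000 × 1.5% × 69/365 = $5940.6164
Total = $25455.6849

$25455.68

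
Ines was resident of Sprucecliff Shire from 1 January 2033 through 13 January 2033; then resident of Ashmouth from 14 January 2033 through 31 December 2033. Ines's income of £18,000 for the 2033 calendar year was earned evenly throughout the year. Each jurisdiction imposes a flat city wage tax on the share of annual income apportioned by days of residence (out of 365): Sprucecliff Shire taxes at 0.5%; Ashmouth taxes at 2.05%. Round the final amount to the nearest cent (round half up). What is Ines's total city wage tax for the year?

£359.06

Sprucecliff Shire, 1 January – 13 January 2033: 13 days → £18,000 × 0.5% × 13/365 = £3.2055
Ashmouth, 14 January – 31 December 2033: 352 days → £18,000 × 2.05% × 352/365 = £355.8575
Total = £359.0630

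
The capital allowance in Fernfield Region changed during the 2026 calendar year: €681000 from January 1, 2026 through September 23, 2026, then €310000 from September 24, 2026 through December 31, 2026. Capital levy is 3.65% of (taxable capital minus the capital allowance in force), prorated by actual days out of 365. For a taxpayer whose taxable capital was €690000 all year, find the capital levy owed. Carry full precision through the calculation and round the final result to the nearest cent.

January 1 – September 23, 2026: 266 days, exemption €681000 → (€690000 − €681000) × 3.65% × 266/365 = €239.4000
September 24 – December 31, 2026: 99 days, exemption €310000 → (€690000 − €310000) × 3.65% × 99/365 = €3762.0000
Total = €4001.4000

€4001.40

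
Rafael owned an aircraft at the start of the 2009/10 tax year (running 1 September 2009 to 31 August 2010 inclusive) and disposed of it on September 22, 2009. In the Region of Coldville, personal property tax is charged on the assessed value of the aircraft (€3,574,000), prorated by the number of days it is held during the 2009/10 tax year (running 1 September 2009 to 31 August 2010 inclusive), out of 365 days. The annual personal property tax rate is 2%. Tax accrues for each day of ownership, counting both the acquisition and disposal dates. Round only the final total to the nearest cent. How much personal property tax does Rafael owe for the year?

Days held (September 1 – September 22, 2009): 22 out of 365
Tax = €3,574,000 × 2% × 22/365 = €4,308.3836

€4,308.38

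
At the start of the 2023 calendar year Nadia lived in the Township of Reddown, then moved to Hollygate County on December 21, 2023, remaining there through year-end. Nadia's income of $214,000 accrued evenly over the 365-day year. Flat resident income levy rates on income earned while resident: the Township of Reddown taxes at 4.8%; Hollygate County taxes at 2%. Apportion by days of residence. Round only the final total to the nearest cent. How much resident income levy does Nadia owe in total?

The Township of Reddown, January 1 – December 20, 2023: 354 days → $214,000 × 4.8% × 354/365 = $9,962.4329
Hollygate County, December 21 – December 31, 2023: 11 days → $214,000 × 2% × 11/365 = $128.9863
Total = $10,091.4192

$10,091.42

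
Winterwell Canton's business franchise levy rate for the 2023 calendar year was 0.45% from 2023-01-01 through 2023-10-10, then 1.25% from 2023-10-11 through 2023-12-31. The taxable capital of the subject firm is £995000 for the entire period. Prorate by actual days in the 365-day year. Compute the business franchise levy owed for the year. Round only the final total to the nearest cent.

2023-01-01 to 2023-10-10: 283 days at 0.45% → £995000 × 0.45% × 283/365 = £3471.5959
2023-10-11 to 2023-12-31: 82 days at 1.25% → £995000 × 1.25% × 82/365 = £2794.1781
Total = £6265.7740

£6265.77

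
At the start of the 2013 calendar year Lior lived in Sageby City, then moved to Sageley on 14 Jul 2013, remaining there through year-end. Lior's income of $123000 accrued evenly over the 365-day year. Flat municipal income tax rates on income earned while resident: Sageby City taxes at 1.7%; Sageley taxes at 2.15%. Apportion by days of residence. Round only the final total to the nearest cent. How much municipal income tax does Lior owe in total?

Sageby City, 1 Jan – 13 Jul 2013: 194 days → $123000 × 1.7% × 194/365 = $1111.3808
Sageley, 14 Jul – 31 Dec 2013: 171 days → $123000 × 2.15% × 171/365 = $1238.9301
Total = $2350.3110

$2350.31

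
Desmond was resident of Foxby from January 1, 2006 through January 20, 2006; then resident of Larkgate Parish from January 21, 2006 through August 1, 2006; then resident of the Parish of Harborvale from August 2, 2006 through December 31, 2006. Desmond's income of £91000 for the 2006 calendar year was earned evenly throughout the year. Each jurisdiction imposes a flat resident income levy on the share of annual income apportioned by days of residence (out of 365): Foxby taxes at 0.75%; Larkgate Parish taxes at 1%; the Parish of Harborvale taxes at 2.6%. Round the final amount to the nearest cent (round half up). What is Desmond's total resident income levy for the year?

Foxby, January 1 – January 20, 2006: 20 days → £91000 × 0.75% × 20/365 = £37.3973
Larkgate Parish, January 21 – August 1, 2006: 193 days → £91000 × 1% × 193/365 = £481.1781
The Parish of Harborvale, August 2 – December 31, 2006: 152 days → £91000 × 2.6% × 152/365 = £985.2932
Total = £1503.8685

£1503.87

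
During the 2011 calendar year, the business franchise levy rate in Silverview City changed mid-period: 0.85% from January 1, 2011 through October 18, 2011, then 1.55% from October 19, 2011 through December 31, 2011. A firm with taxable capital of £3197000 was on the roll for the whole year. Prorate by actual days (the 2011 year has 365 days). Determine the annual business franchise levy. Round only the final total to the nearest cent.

£31711.61

January 1 – October 18, 2011: 291 days at 0.85% → £3197000 × 0.85% × 291/365 = £21665.1493
October 19 – December 31, 2011: 74 days at 1.55% → £3197000 × 1.55% × 74/365 = £10046.4630
Total = £31711.6123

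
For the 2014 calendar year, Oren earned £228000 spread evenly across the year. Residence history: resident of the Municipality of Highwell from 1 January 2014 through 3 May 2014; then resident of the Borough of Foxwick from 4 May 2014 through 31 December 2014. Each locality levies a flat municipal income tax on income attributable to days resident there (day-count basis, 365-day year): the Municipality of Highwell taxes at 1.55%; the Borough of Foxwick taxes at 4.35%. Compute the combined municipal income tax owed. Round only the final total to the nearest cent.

The Municipality of Highwell, 1 January – 3 May 2014: 123 days → £228000 × 1.55% × 123/365 = £1190.9096
The Borough of Foxwick, 4 May – 31 December 2014: 242 days → £228000 × 4.35% × 242/365 = £6575.7699
Total = £7766.6795

£7766.68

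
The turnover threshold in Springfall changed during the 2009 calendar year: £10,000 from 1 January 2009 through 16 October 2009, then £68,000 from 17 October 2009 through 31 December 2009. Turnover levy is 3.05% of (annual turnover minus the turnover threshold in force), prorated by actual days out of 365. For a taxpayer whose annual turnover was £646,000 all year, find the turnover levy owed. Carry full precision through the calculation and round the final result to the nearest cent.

£19,029.66

1 January – 16 October 2009: 289 days, exemption £10,000 → (£646,000 − £10,000) × 3.05% × 289/365 = £15,358.9644
17 October – 31 December 2009: 76 days, exemption £68,000 → (£646,000 − £68,000) × 3.05% × 76/365 = £3,670.6959
Total = £19,029.6603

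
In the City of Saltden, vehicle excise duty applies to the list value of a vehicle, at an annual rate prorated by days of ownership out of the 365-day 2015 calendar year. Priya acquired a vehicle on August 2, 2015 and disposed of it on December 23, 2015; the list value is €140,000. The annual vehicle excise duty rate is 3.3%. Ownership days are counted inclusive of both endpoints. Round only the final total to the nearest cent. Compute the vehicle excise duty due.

€1,822.68

Days held (August 2 – December 23, 2015): 144 out of 365
Tax = €140,000 × 3.3% × 144/365 = €1,822.6849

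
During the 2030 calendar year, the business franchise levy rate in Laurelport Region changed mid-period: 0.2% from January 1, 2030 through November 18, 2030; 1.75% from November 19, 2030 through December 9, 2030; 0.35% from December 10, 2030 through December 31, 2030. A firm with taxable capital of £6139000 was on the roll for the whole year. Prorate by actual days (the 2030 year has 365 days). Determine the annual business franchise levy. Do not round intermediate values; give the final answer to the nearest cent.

£18307.68

January 1 – November 18, 2030: 322 days at 0.2% → £6139000 × 0.2% × 322/365 = £10831.5507
November 19 – December 9, 2030: 21 days at 1.75% → £6139000 × 1.75% × 21/365 = £6181.0479
December 10 – December 31, 2030: 22 days at 0.35% → £6139000 × 0.35% × 22/365 = £1295.0767
Total = £18307.6753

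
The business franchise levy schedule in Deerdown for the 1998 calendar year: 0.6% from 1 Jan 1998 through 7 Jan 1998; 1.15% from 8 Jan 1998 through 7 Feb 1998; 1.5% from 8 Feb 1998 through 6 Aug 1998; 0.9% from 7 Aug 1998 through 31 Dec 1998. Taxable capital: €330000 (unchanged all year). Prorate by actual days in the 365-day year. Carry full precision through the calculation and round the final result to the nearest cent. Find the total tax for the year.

1 Jan – 7 Jan 1998: 7 days at 0.6% → €330000 × 0.6% × 7/365 = €37.9726
8 Jan – 7 Feb 1998: 31 days at 1.15% → €330000 × 1.15% × 31/365 = €322.3151
8 Feb – 6 Aug 1998: 180 days at 1.5% → €330000 × 1.5% × 180/365 = €2441.0959
7 Aug – 31 Dec 1998: 147 days at 0.9% → €330000 × 0.9% × 147/365 = €1196.1370
Total = €3997.5205

€3997.52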